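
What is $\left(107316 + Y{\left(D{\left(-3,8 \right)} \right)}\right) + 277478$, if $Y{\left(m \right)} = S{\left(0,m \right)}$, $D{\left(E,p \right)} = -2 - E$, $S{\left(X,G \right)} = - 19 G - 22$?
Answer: $384753$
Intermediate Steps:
$S{\left(X,G \right)} = -22 - 19 G$
$Y{\left(m \right)} = -22 - 19 m$
$\left(107316 + Y{\left(D{\left(-3,8 \right)} \right)}\right) + 277478 = \left(107316 - \left(22 + 19 \left(-2 - -3\right)\right)\right) + 277478 = \left(107316 - \left(22 + 19 \left(-2 + 3\right)\right)\right) + 277478 = \left(107316 - 41\right) + 277478 = 107275 + 277478 = 384753$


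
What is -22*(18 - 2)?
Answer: -352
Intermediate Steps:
-22*(18 - 2) = -22*16 = -352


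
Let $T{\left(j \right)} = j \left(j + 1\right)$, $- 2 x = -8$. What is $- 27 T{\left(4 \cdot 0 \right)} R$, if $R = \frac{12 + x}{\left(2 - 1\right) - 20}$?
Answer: $0$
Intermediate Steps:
$x = 4$ ($x = \left(- \frac{1}{2}\right) \left(-8\right) = 4$)
$T{\left(j \right)} = j \left(1 + j\right)$
$R = - \frac{16}{19}$ ($R = \frac{12 + 4}{\left(2 - 1\right) - 20} = \frac{16}{\left(2 - 1\right) - 20} = \frac{16}{1 - 20} = \frac{16}{-19} = 16 \left(- \frac{1}{19}\right) = - \frac{16}{19} \approx -0.8421$)
$- 27 T{\left(4 \cdot 0 \right)} R = - 27 \cdot 4 \cdot 0 \left(1 + 4 \cdot 0\right) \left(- \frac{16}{19}\right) = - 27 \cdot 0 \left(1 + 0\right) \left(- \frac{16}{19}\right) = - 27 \cdot 0 \cdot 1 \left(- \frac{16}{19}\right) = \left(-27\right) 0 \left(- \frac{16}{19}\right) = 0 \left(- \frac{16}{19}\right) = 0$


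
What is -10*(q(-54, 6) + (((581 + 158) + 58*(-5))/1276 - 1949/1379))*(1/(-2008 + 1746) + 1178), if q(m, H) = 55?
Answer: -146463459912725/230508124 ≈ -6.3539e+5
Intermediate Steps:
-10*(q(-54, 6) + (((581 + 158) + 58*(-5))/1276 - 1949/1379))*(1/(-2008 + 1746) + 1178) = -10*(55 + (((581 + 158) + 58*(-5))/1276 - 1949/1379))*(1/(-2008 + 1746) + 1178) = -10*(55 + ((739 - 290)*(1/1276) - 1949*1/1379))*(1/(-262) + 1178) = -10*(55 + (449*(1/1276) - 1949/1379))*(-1/262 + 1178) = -10*(55 + (449/1276 - 1949/1379))*308635/262 = -10*(55 - 1867753/1759604)*308635/262 = -474552335*308635/(879802*262) = -10*29292691982545/461016248 = -146463459912725/230508124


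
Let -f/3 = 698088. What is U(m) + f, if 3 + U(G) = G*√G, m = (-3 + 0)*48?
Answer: -2094267 - 1728*I ≈ -2.0943e+6 - 1728.0*I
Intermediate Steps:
m = -144 (m = -3*48 = -144)
U(G) = -3 + G^(3/2) (U(G) = -3 + G*√G = -3 + G^(3/2))
f = -2094264 (f = -3*698088 = -2094264)
U(m) + f = (-3 + (-144)^(3/2)) - 2094264 = (-3 - 1728*I) - 2094264 = -2094267 - 1728*I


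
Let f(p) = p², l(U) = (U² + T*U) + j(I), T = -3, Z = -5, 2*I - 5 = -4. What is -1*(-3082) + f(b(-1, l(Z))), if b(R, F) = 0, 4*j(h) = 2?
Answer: 3082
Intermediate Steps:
I = ½ (I = 5/2 + (½)*(-4) = 5/2 - 2 = ½ ≈ 0.50000)
j(h) = ½ (j(h) = (¼)*2 = ½)
l(U) = ½ + U² - 3*U (l(U) = (U² - 3*U) + ½ = ½ + U² - 3*U)
-1*(-3082) + f(b(-1, l(Z))) = -1*(-3082) + 0² = 3082 + 0 = 3082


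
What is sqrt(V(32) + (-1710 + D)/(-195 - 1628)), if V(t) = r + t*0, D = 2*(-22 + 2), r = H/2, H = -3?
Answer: I*sqrt(7178974)/3646 ≈ 0.73488*I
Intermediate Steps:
r = -3/2 ≈ -1.5000
D = -40 (D = 2*(-20) = -40)
V(t) = -3/2 (V(t) = -3/2 + t*0 = -3/2 + 0 = -3/2)
sqrt(V(32) + (-1710 + D)/(-195 - 1628)) = sqrt(-3/2 + (-1710 - 40)/(-195 - 1628)) = sqrt(-3/2 - 1750/(-1823)) = sqrt(-3/2 - 1750*(-1/1823)) = sqrt(-3/2 + 1750/1823) = sqrt(-1969/3646) = I*sqrt(7178974)/3646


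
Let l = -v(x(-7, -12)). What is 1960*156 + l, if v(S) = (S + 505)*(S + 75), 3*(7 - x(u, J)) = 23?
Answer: 2414441/9 ≈ 2.6827e+5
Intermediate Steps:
x(u, J) = -⅔ (x(u, J) = 7 - ⅓*23 = 7 - 23/3 = -⅔)
v(S) = (75 + S)*(505 + S) (v(S) = (505 + S)*(75 + S) = (75 + S)*(505 + S))
l = -337399/9 (l = -(37875 + (-⅔)² + 580*(-⅔)) = -(37875 + 4/9 - 1160/3) = -1*337399/9 = -337399/9 ≈ -37489.)
1960*156 + l = 1960*156 - 337399/9 = 305760 - 337399/9 = 2414441/9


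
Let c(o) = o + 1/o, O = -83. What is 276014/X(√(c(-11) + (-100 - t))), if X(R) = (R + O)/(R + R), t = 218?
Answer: 1104056*√9955/(2*√9955 + 913*I) ≈ 25168.0 - 1.1515e+5*I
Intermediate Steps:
X(R) = (-83 + R)/(2*R) (X(R) = (R - 83)/(R + R) = (-83 + R)/((2*R)) = (-83 + R)*(1/(2*R)) = (-83 + R)/(2*R))
276014/X(√(c(-11) + (-100 - t))) = 276014/(((-83 + √((-11 + 1/(-11)) + (-100 - 1*218)))/(2*(√((-11 + 1/(-11)) + (-100 - 1*218)))))) = 276014/(((-83 + √((-11 - 1/11) + (-100 - 218)))/(2*(√((-11 - 1/11) + (-100 - 218)))))) = 276014/(((-83 + √(-122/11 - 318))/(2*(√(-122/11 - 318))))) = 276014/(((-83 + √(-3620/11))/(2*(√(-3620/11))))) = 276014/(((-83 + 2*I*√9955/11)/(2*((2*I*√9955/11))))) = 276014/(((-I*√9955/1810)*(-83 + 2*I*√9955/11)/2)) = 276014/((-I*√9955*(-83 + 2*I*√9955/11)/3620)) = 276014*(4*I*√9955/(11*(-83 + 2*I*√9955/11))) = 1104056*I*√9955/(11*(-83 + 2*I*√9955/11))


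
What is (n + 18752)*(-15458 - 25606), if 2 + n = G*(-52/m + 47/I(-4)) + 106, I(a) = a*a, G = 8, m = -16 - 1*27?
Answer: -33353597508/43 ≈ -7.7566e+8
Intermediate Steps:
m = -43 (m = -16 - 27 = -43)
I(a) = a²
n = 11797/86 (n = -2 + (8*(-52/(-43) + 47/((-4)²)) + 106) = -2 + (8*(-52*(-1/43) + 47/16) + 106) = -2 + (8*(52/43 + 47*(1/16)) + 106) = -2 + (8*(52/43 + 47/16) + 106) = -2 + (8*(2853/688) + 106) = -2 + (2853/86 + 106) = -2 + 11969/86 = 11797/86 ≈ 137.17)
(n + 18752)*(-15458 - 25606) = (11797/86 + 18752)*(-15458 - 25606) = (1624469/86)*(-41064) = -33353597508/43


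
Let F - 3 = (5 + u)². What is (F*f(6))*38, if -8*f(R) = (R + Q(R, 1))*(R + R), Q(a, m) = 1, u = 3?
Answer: -26733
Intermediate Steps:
f(R) = -R*(1 + R)/4 (f(R) = -(R + 1)*(R + R)/8 = -(1 + R)*2*R/8 = -R*(1 + R)/4)
F = 67 (F = 3 + (5 + 3)² = 3 + 8² = 3 + 64 = 67)
(F*f(6))*38 = (67*(-¼*6*(1 + 6)))*38 = (67*(-¼*6*7))*38 = (67*(-21/2))*38 = -1407/2*38 = -26733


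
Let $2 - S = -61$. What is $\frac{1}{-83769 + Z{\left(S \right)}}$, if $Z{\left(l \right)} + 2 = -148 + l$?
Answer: $- \frac{1}{83856} \approx -1.1925 \cdot 10^{-5}$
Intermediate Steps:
$S = 63$ ($S = 2 - -61 = 2 + 61 = 63$)
$Z{\left(l \right)} = -150 + l$ ($Z{\left(l \right)} = -2 + \left(-148 + l\right) = -150 + l$)
$\frac{1}{-83769 + Z{\left(S \right)}} = \frac{1}{-83769 + \left(-150 + 63\right)} = \frac{1}{-83769 - 87} = \frac{1}{-83856} = - \frac{1}{83856}$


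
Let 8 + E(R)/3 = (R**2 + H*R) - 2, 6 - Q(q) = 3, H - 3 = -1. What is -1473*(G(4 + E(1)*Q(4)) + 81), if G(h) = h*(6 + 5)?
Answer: 836664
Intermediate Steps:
H = 2 (H = 3 - 1 = 2)
Q(q) = 3 (Q(q) = 6 - 1*3 = 6 - 3 = 3)
E(R) = -30 + 3*R**2 + 6*R (E(R) = -24 + 3*((R**2 + 2*R) - 2) = -24 + 3*(-2 + R**2 + 2*R) = -24 + (-6 + 3*R**2 + 6*R) = -30 + 3*R**2 + 6*R)
G(h) = 11*h (G(h) = h*11 = 11*h)
-1473*(G(4 + E(1)*Q(4)) + 81) = -1473*(11*(4 + (-30 + 3*1**2 + 6*1)*3) + 81) = -1473*(11*(4 + (-30 + 3*1 + 6)*3) + 81) = -1473*(11*(4 + (-30 + 3 + 6)*3) + 81) = -1473*(11*(4 - 21*3) + 81) = -1473*(11*(4 - 63) + 81) = -1473*(11*(-59) + 81) = -1473*(-649 + 81) = -1473*(-568) = 836664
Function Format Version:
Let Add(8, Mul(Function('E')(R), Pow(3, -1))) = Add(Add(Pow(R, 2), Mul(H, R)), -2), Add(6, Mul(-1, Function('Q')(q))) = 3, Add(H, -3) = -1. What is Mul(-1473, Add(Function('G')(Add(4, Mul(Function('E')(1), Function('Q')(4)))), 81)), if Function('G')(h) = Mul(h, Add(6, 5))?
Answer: 836664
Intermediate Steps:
H = 2 (H = Add(3, -1) = 2)
Function('Q')(q) = 3 (Function('Q')(q) = Add(6, Mul(-1, 3)) = Add(6, -3) = 3)
Function('E')(R) = Add(-30, Mul(3, Pow(R, 2)), Mul(6, R)) (Function('E')(R) = Add(-24, Mul(3, Add(Add(Pow(R, 2), Mul(2, R)), -2))) = Add(-24, Mul(3, Add(-2, Pow(R, 2), Mul(2, R)))) = Add(-24, Add(-6, Mul(3, Pow(R, 2)), Mul(6, R))) = Add(-30, Mul(3, Pow(R, 2)), Mul(6, R)))
Function('G')(h) = Mul(11, h) (Function('G')(h) = Mul(h, 11) = Mul(11, h))
Mul(-1473, Add(Function('G')(Add(4, Mul(Function('E')(1), Function('Q')(4)))), 81)) = Mul(-1473, Add(Mul(11, Add(4, Mul(Add(-30, Mul(3, Pow(1, 2)), Mul(6, 1)), 3))), 81)) = Mul(-1473, Add(Mul(11, Add(4, Mul(Add(-30, Mul(3, 1), 6), 3))), 81)) = Mul(-1473, Add(Mul(11, Add(4, Mul(Add(-30, 3, 6), 3))), 81)) = Mul(-1473, Add(Mul(11, Add(4, Mul(-21, 3))), 81)) = Mul(-1473, Add(Mul(11, Add(4, -63)), 81)) = Mul(-1473, Add(Mul(11, -59), 81)) = Mul(-1473, Add(-649, 81)) = Mul(-1473, -568) = 836664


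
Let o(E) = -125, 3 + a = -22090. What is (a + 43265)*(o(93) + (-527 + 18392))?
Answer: 375591280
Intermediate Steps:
a = -22093 (a = -3 - 22090 = -22093)
(a + 43265)*(o(93) + (-527 + 18392)) = (-22093 + 43265)*(-125 + (-527 + 18392)) = 21172*(-125 + 17865) = 21172*17740 = 375591280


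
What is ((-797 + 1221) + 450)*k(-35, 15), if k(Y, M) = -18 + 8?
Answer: -8740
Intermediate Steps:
k(Y, M) = -10
((-797 + 1221) + 450)*k(-35, 15) = ((-797 + 1221) + 450)*(-10) = (424 + 450)*(-10) = 874*(-10) = -8740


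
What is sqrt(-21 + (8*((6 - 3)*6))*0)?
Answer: I*sqrt(21) ≈ 4.5826*I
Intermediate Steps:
sqrt(-21 + (8*((6 - 3)*6))*0) = sqrt(-21 + (8*(3*6))*0) = sqrt(-21 + (8*18)*0) = sqrt(-21 + 144*0) = sqrt(-21 + 0) = sqrt(-21) = I*sqrt(21)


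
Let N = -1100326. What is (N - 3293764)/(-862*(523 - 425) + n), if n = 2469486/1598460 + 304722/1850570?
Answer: 216633186508963300/4164669979872201 ≈ 52.017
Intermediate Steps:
n = 84284043919/49301035370 (n = 2469486*(1/1598460) + 304722*(1/1850570) = 411581/266410 + 152361/925285 = 84284043919/49301035370 ≈ 1.7096)
(N - 3293764)/(-862*(523 - 425) + n) = (-1100326 - 3293764)/(-862*(523 - 425) + 84284043919/49301035370) = -4394090/(-862*98 + 84284043919/49301035370) = -4394090/(-84476 + 84284043919/49301035370) = -4394090/(-4164669979872201/49301035370) = -4394090*(-49301035370/4164669979872201) = 216633186508963300/4164669979872201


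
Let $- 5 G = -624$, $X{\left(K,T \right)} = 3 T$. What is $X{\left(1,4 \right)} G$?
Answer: $\frac{7488}{5} \approx 1497.6$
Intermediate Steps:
$G = \frac{624}{5}$ ($G = \left(- \frac{1}{5}\right) \left(-624\right) = \frac{624}{5} \approx 124.8$)
$X{\left(1,4 \right)} G = 3 \cdot 4 \cdot \frac{624}{5} = 12 \cdot \frac{624}{5} = \frac{7488}{5}$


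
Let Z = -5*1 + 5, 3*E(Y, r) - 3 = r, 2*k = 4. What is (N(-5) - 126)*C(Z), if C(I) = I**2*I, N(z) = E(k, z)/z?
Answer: 0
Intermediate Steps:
k = 2 (k = (1/2)*4 = 2)
E(Y, r) = 1 + r/3
N(z) = (1 + z/3)/z
Z = 0 (Z = -5 + 5 = 0)
C(I) = I**3
(N(-5) - 126)*C(Z) = ((1/3)*(3 - 5)/(-5) - 126)*0**3 = ((1/3)*(-1/5)*(-2) - 126)*0 = (2/15 - 126)*0 = -1888/15*0 = 0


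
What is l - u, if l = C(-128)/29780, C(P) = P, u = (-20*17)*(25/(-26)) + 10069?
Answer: -1006169831/96785 ≈ -10396.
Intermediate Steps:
u = 135147/13 (u = -8500*(-1)/26 + 10069 = -340*(-25/26) + 10069 = 4250/13 + 10069 = 135147/13 ≈ 10396.)
l = -32/7445 (l = -128/29780 = -128*1/29780 = -32/7445 ≈ -0.0042982)
l - u = -32/7445 - 1*135147/13 = -32/7445 - 135147/13 = -1006169831/96785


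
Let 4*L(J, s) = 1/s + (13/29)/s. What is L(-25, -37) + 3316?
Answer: 7116115/2146 ≈ 3316.0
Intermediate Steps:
L(J, s) = 21/(58*s) (L(J, s) = (1/s + (13/29)/s)/4 = (1/s + (13*(1/29))/s)/4 = (1/s + 13/(29*s))/4 = (42/(29*s))/4 = 21/(58*s))
L(-25, -37) + 3316 = (21/58)/(-37) + 3316 = (21/58)*(-1/37) + 3316 = -21/2146 + 3316 = 7116115/2146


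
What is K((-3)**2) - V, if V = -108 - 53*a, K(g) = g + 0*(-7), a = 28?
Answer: 1601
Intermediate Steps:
K(g) = g (K(g) = g + 0 = g)
V = -1592 (V = -108 - 53*28 = -108 - 1484 = -1592)
K((-3)**2) - V = (-3)**2 - 1*(-1592) = 9 + 1592 = 1601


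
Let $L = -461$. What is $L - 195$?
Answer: $-656$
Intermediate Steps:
$L - 195 = -461 - 195 = -656$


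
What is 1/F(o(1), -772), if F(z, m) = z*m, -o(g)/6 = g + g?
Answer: 1/9264 ≈ 0.00010794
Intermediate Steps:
o(g) = -12*g (o(g) = -6*(g + g) = -12*g)
F(z, m) = m*z
1/F(o(1), -772) = 1/(-(-9264)) = 1/(-772*(-12)) = 1/9264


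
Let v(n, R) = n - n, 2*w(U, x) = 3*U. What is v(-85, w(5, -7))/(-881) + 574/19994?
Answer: 287/9997 ≈ 0.028709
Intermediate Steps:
w(U, x) = 3*U/2 (w(U, x) = (3*U)/2 = 3*U/2)
v(n, R) = 0
v(-85, w(5, -7))/(-881) + 574/19994 = 0/(-881) + 574/19994 = 0*(-1/881) + 574*(1/19994) = 0 + 287/9997 = 287/9997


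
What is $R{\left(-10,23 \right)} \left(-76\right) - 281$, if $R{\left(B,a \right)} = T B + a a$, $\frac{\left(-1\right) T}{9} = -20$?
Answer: $96315$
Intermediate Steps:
$T = 180$ ($T = \left(-9\right) \left(-20\right) = 180$)
$R{\left(B,a \right)} = a^{2} + 180 B$ ($R{\left(B,a \right)} = 180 B + a a = 180 B + a^{2} = a^{2} + 180 B$)
$R{\left(-10,23 \right)} \left(-76\right) - 281 = \left(23^{2} + 180 \left(-10\right)\right) \left(-76\right) - 281 = \left(529 - 1800\right) \left(-76\right) - 281 = \left(-1271\right) \left(-76\right) - 281 = 96596 - 281 = 96315$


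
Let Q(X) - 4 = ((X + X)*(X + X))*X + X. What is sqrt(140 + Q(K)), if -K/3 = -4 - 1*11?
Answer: 3*sqrt(40521) ≈ 603.89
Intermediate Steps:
K = 45 (K = -3*(-4 - 1*11) = -3*(-4 - 11) = -3*(-15) = 45)
Q(X) = 4 + X + 4*X**3 (Q(X) = 4 + (((X + X)*(X + X))*X + X) = 4 + (((2*X)*(2*X))*X + X) = 4 + ((4*X**2)*X + X) = 4 + (4*X**3 + X) = 4 + (X + 4*X**3) = 4 + X + 4*X**3)
sqrt(140 + Q(K)) = sqrt(140 + (4 + 45 + 4*45**3)) = sqrt(140 + (4 + 45 + 4*91125)) = sqrt(140 + (4 + 45 + 364500)) = sqrt(140 + 364549) = sqrt(364689) = 3*sqrt(40521)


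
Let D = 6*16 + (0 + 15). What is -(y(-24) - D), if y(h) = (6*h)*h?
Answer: -3345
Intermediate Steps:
y(h) = 6*h²
D = 111 (D = 96 + 15 = 111)
-(y(-24) - D) = -(6*(-24)² - 1*111) = -(6*576 - 111) = -(3456 - 111) = -1*3345 = -3345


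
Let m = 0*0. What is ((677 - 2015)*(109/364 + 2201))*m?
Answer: 0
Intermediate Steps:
m = 0
((677 - 2015)*(109/364 + 2201))*m = ((677 - 2015)*(109/364 + 2201))*0 = -1338*(109*(1/364) + 2201)*0 = -1338*(109/364 + 2201)*0 = -1338*801273/364*0 = -536051637/182*0 = 0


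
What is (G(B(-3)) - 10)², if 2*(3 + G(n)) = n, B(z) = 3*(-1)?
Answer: 841/4 ≈ 210.25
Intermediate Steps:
B(z) = -3
G(n) = -3 + n/2
(G(B(-3)) - 10)² = ((-3 + (½)*(-3)) - 10)² = ((-3 - 3/2) - 10)² = (-9/2 - 10)² = (-29/2)² = 841/4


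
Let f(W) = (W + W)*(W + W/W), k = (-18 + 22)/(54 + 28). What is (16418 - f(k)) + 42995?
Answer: 99873081/1681 ≈ 59413.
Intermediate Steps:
k = 2/41 (k = 4/82 = 4*(1/82) = 2/41 ≈ 0.048781)
f(W) = 2*W*(1 + W) (f(W) = (2*W)*(W + 1) = (2*W)*(1 + W) = 2*W*(1 + W))
(16418 - f(k)) + 42995 = (16418 - 2*2*(1 + 2/41)/41) + 42995 = (16418 - 2*2*43/(41*41)) + 42995 = (16418 - 1*172/1681) + 42995 = (16418 - 172/1681) + 42995 = 27598486/1681 + 42995 = 99873081/1681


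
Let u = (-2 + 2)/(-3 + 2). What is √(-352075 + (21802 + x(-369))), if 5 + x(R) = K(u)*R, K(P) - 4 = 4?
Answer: I*√333230 ≈ 577.26*I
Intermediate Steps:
u = 0 (u = 0/(-1) = 0*(-1) = 0)
K(P) = 8 (K(P) = 4 + 4 = 8)
x(R) = -5 + 8*R
√(-352075 + (21802 + x(-369))) = √(-352075 + (21802 + (-5 + 8*(-369)))) = √(-352075 + (21802 + (-5 - 2952))) = √(-352075 + (21802 - 2957)) = √(-352075 + 18845) = √(-333230) = I*√333230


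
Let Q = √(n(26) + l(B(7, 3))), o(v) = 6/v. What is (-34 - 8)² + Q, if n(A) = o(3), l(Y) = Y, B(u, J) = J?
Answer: 1764 + √5 ≈ 1766.2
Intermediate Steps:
n(A) = 2 (n(A) = 6/3 = 6*(⅓) = 2)
Q = √5 (Q = √(2 + 3) = √5 ≈ 2.2361)
(-34 - 8)² + Q = (-34 - 8)² + √5 = (-42)² + √5 = 1764 + √5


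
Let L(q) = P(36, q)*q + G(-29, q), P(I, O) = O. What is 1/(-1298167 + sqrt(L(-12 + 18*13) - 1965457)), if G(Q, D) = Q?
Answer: -1298167/1685239476091 - I*sqrt(1916202)/1685239476091 ≈ -7.7032e-7 - 8.2141e-10*I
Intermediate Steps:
L(q) = -29 + q**2 (L(q) = q*q - 29 = q**2 - 29 = -29 + q**2)
1/(-1298167 + sqrt(L(-12 + 18*13) - 1965457)) = 1/(-1298167 + sqrt((-29 + (-12 + 18*13)**2) - 1965457)) = 1/(-1298167 + sqrt((-29 + (-12 + 234)**2) - 1965457)) = 1/(-1298167 + sqrt((-29 + 222**2) - 1965457)) = 1/(-1298167 + sqrt((-29 + 49284) - 1965457)) = 1/(-1298167 + sqrt(49255 - 1965457)) = 1/(-1298167 + sqrt(-1916202)) = 1/(-1298167 + I*sqrt(1916202))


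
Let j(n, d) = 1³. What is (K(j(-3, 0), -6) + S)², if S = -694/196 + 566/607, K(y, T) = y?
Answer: 9153705625/3538584196 ≈ 2.5868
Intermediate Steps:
j(n, d) = 1
S = -155161/59486 (S = -694*1/196 + 566*(1/607) = -347/98 + 566/607 = -155161/59486 ≈ -2.6084)
(K(j(-3, 0), -6) + S)² = (1 - 155161/59486)² = (-95675/59486)² = 9153705625/3538584196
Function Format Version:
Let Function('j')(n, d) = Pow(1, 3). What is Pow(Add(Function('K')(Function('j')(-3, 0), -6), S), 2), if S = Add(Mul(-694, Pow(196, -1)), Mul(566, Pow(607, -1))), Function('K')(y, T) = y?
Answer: Rational(9153705625, 3538584196) ≈ 2.5868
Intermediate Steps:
Function('j')(n, d) = 1
S = Rational(-155161, 59486) (S = Add(Mul(-694, Rational(1, 196)), Mul(566, Rational(1, 607))) = Add(Rational(-347, 98), Rational(566, 607)) = Rational(-155161, 59486) ≈ -2.6084)
Pow(Add(Function('K')(Function('j')(-3, 0), -6), S), 2) = Pow(Add(1, Rational(-155161, 59486)), 2) = Pow(Rational(-95675, 59486), 2) = Rational(9153705625, 3538584196)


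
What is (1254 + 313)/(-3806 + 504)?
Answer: -1567/3302 ≈ -0.47456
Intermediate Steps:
(1254 + 313)/(-3806 + 504) = 1567/(-3302) = 1567*(-1/3302) = -1567/3302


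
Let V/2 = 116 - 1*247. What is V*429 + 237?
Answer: -112161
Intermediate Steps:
V = -262 (V = 2*(116 - 1*247) = 2*(116 - 247) = 2*(-131) = -262)
V*429 + 237 = -262*429 + 237 = -112398 + 237 = -112161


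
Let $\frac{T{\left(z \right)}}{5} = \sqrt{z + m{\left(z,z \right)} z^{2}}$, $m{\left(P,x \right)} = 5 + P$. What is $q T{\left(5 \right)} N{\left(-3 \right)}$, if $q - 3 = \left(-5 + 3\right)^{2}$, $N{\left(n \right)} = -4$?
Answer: $- 140 \sqrt{255} \approx -2235.6$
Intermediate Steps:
$T{\left(z \right)} = 5 \sqrt{z + z^{2} \left(5 + z\right)}$ ($T{\left(z \right)} = 5 \sqrt{z + \left(5 + z\right) z^{2}} = 5 \sqrt{z + z^{2} \left(5 + z\right)}$)
$q = 7$ ($q = 3 + \left(-5 + 3\right)^{2} = 3 + \left(-2\right)^{2} = 3 + 4 = 7$)
$q T{\left(5 \right)} N{\left(-3 \right)} = 7 \cdot 5 \sqrt{5 \left(1 + 5 \left(5 + 5\right)\right)} \left(-4\right) = 7 \cdot 5 \sqrt{5 \left(1 + 5 \cdot 10\right)} \left(-4\right) = 7 \cdot 5 \sqrt{5 \left(1 + 50\right)} \left(-4\right) = 7 \cdot 5 \sqrt{5 \cdot 51} \left(-4\right) = 7 \cdot 5 \sqrt{255} \left(-4\right) = 35 \sqrt{255} \left(-4\right) = - 140 \sqrt{255}$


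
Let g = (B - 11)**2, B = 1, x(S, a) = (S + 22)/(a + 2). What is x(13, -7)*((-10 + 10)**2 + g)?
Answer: -700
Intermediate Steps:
x(S, a) = (22 + S)/(2 + a)
g = 100 (g = (1 - 11)**2 = (-10)**2 = 100)
x(13, -7)*((-10 + 10)**2 + g) = ((22 + 13)/(2 - 7))*((-10 + 10)**2 + 100) = (35/(-5))*(0**2 + 100) = (-1/5*35)*(0 + 100) = -7*100 = -700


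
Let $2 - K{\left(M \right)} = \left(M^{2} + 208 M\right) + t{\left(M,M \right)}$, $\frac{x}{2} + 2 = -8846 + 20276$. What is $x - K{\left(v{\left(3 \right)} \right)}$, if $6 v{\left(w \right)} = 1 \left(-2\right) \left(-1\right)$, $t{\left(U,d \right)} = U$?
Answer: $\frac{206314}{9} \approx 22924.0$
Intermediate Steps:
$x = 22856$ ($x = -4 + 2 \left(-8846 + 20276\right) = -4 + 2 \cdot 11430 = -4 + 22860 = 22856$)
$v{\left(w \right)} = \frac{1}{3}$ ($v{\left(w \right)} = \frac{1 \left(-2\right) \left(-1\right)}{6} = \frac{\left(-2\right) \left(-1\right)}{6} = \frac{1}{6} \cdot 2 = \frac{1}{3}$)
$K{\left(M \right)} = 2 - M^{2} - 209 M$ ($K{\left(M \right)} = 2 - \left(\left(M^{2} + 208 M\right) + M\right) = 2 - \left(M^{2} + 209 M\right) = 2 - M^{2} - 209 M$)
$x - K{\left(v{\left(3 \right)} \right)} = 22856 - \left(2 - \left(\frac{1}{3}\right)^{2} - \frac{209}{3}\right) = 22856 - \left(2 - \frac{1}{9} - \frac{209}{3}\right) = 22856 - - \frac{610}{9} = 22856 + \frac{610}{9} = \frac{206314}{9}$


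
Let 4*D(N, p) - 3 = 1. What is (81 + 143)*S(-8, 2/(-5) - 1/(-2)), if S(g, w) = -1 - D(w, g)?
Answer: -448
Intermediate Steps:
D(N, p) = 1 (D(N, p) = ¾ + (¼)*1 = ¾ + ¼ = 1)
S(g, w) = -2 (S(g, w) = -1 - 1*1 = -1 - 1 = -2)
(81 + 143)*S(-8, 2/(-5) - 1/(-2)) = (81 + 143)*(-2) = 224*(-2) = -448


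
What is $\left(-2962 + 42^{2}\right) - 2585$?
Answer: $-3783$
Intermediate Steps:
$\left(-2962 + 42^{2}\right) - 2585 = \left(-2962 + 1764\right) - 2585 = -1198 - 2585 = -3783$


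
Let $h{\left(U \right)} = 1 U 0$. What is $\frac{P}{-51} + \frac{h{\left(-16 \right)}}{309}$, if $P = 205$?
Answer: $- \frac{205}{51} \approx -4.0196$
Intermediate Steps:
$h{\left(U \right)} = 0$ ($h{\left(U \right)} = U 0 = 0$)
$\frac{P}{-51} + \frac{h{\left(-16 \right)}}{309} = \frac{205}{-51} + \frac{0}{309} = 205 \left(- \frac{1}{51}\right) + 0 \cdot \frac{1}{309} = - \frac{205}{51} + 0 = - \frac{205}{51}$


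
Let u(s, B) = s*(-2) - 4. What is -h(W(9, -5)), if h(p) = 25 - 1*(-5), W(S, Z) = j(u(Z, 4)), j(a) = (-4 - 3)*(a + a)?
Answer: -30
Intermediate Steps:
u(s, B) = -4 - 2*s (u(s, B) = -2*s - 4 = -4 - 2*s)
j(a) = -14*a
W(S, Z) = 56 + 28*Z (W(S, Z) = -14*(-4 - 2*Z) = 56 + 28*Z)
h(p) = 30 (h(p) = 25 + 5 = 30)
-h(W(9, -5)) = -1*30 = -30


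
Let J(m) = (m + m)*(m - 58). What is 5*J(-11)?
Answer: 7590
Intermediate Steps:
J(m) = 2*m*(-58 + m) (J(m) = (2*m)*(-58 + m) = 2*m*(-58 + m))
5*J(-11) = 5*(2*(-11)*(-58 - 11)) = 5*(2*(-11)*(-69)) = 5*1518 = 7590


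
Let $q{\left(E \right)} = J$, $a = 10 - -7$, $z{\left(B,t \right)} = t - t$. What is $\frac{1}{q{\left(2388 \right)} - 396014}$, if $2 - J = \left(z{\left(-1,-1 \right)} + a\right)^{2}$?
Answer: $- \frac{1}{396301} \approx -2.5233 \cdot 10^{-6}$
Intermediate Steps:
$z{\left(B,t \right)} = 0$
$a = 17$ ($a = 10 + 7 = 17$)
$J = -287$ ($J = 2 - \left(0 + 17\right)^{2} = 2 - 17^{2} = 2 - 289 = -287$)
$q{\left(E \right)} = -287$
$\frac{1}{q{\left(2388 \right)} - 396014} = \frac{1}{-287 - 396014} = \frac{1}{-396301} = - \frac{1}{396301}$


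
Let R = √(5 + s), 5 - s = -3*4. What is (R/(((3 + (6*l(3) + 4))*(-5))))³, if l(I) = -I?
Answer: 2*√22/15125 ≈ 0.00062022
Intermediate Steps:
s = 17 (s = 5 - (-3)*4 = 5 - 1*(-12) = 5 + 12 = 17)
R = √22 (R = √(5 + 17) = √22 ≈ 4.6904)
(R/(((3 + (6*l(3) + 4))*(-5))))³ = (√22/(((3 + (6*(-1*3) + 4))*(-5))))³ = (√22/(((3 + (6*(-3) + 4))*(-5))))³ = (√22/(((3 + (-18 + 4))*(-5))))³ = (√22/(((3 - 14)*(-5))))³ = (√22/((-11*(-5))))³ = (√22/55)³ = 2*√22/15125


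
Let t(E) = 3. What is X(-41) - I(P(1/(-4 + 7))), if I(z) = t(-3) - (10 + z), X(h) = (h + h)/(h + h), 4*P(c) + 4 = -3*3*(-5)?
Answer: 73/4 ≈ 18.250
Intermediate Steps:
P(c) = 41/4 (P(c) = -1 + (-3*3*(-5))/4 = -1 + (-9*(-5))/4 = -1 + (¼)*45 = -1 + 45/4 = 41/4)
X(h) = 1 (X(h) = (2*h)/((2*h)) = (2*h)*(1/(2*h)) = 1)
I(z) = -7 - z (I(z) = 3 - (10 + z) = 3 + (-10 - z) = -7 - z)
X(-41) - I(P(1/(-4 + 7))) = 1 - (-7 - 1*41/4) = 1 - (-7 - 41/4) = 1 - 1*(-69/4) = 1 + 69/4 = 73/4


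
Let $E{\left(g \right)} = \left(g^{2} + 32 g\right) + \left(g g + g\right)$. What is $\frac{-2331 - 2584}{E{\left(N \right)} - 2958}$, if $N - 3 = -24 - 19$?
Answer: $\frac{4915}{1078} \approx 4.5594$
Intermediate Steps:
$N = -40$ ($N = 3 - 43 = -40$)
$E{\left(g \right)} = 2 g^{2} + 33 g$ ($E{\left(g \right)} = \left(g^{2} + 32 g\right) + \left(g^{2} + g\right) = \left(g^{2} + 32 g\right) + \left(g + g^{2}\right) = 2 g^{2} + 33 g$)
$\frac{-2331 - 2584}{E{\left(N \right)} - 2958} = \frac{-2331 - 2584}{- 40 \left(33 + 2 \left(-40\right)\right) - 2958} = - \frac{4915}{- 40 \left(33 - 80\right) - 2958} = - \frac{4915}{\left(-40\right) \left(-47\right) - 2958} = - \frac{4915}{1880 - 2958} = - \frac{4915}{-1078} = \left(-4915\right) \left(- \frac{1}{1078}\right) = \frac{4915}{1078}$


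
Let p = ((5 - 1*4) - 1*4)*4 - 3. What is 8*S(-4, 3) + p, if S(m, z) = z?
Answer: 9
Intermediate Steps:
p = -15 (p = ((5 - 4) - 4)*4 - 3 = (1 - 4)*4 - 3 = -3*4 - 3 = -12 - 3 = -15)
8*S(-4, 3) + p = 8*3 - 15 = 24 - 15 = 9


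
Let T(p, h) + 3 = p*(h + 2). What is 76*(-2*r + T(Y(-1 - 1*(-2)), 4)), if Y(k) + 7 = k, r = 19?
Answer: -5852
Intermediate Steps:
Y(k) = -7 + k
T(p, h) = -3 + p*(2 + h) (T(p, h) = -3 + p*(h + 2) = -3 + p*(2 + h))
76*(-2*r + T(Y(-1 - 1*(-2)), 4)) = 76*(-2*19 + (-3 + 2*(-7 + (-1 - 1*(-2))) + 4*(-7 + (-1 - 1*(-2))))) = 76*(-38 + (-3 + 2*(-7 + (-1 + 2)) + 4*(-7 + (-1 + 2)))) = 76*(-38 + (-3 + 2*(-7 + 1) + 4*(-7 + 1))) = 76*(-38 + (-3 + 2*(-6) + 4*(-6))) = 76*(-38 + (-3 - 12 - 24)) = 76*(-38 - 39) = 76*(-77) = -5852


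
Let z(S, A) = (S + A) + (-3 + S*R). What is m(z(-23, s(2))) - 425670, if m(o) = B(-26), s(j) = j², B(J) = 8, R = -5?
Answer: -425662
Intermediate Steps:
z(S, A) = -3 + A - 4*S (z(S, A) = (S + A) + (-3 + S*(-5)) = (A + S) + (-3 - 5*S) = -3 + A - 4*S)
m(o) = 8
m(z(-23, s(2))) - 425670 = 8 - 425670 = -425662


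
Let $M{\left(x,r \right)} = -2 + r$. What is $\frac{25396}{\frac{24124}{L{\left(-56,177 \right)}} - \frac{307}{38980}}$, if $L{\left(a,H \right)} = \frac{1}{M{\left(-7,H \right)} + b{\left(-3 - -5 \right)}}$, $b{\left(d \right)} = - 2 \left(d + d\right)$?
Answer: $\frac{141419440}{22434148219} \approx 0.0063038$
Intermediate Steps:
$b{\left(d \right)} = - 4 d$ ($b{\left(d \right)} = - 2 \cdot 2 d = - 4 d$)
$L{\left(a,H \right)} = \frac{1}{-10 + H}$ ($L{\left(a,H \right)} = \frac{1}{\left(-2 + H\right) - 4 \left(-3 - -5\right)} = \frac{1}{\left(-2 + H\right) - 4 \left(-3 + 5\right)} = \frac{1}{\left(-2 + H\right) - 8} = \frac{1}{-10 + H}$)
$\frac{25396}{\frac{24124}{L{\left(-56,177 \right)}} - \frac{307}{38980}} = \frac{25396}{\frac{24124}{\frac{1}{-10 + 177}} - \frac{307}{38980}} = \frac{25396}{\frac{24124}{\frac{1}{167}} - \frac{307}{38980}} = \frac{25396}{24124 \frac{1}{\frac{1}{167}} - \frac{307}{38980}} = \frac{25396}{24124 \cdot 167 - \frac{307}{38980}} = \frac{25396}{4028708 - \frac{307}{38980}} = \frac{25396}{\frac{157039037533}{38980}} = 25396 \cdot \frac{38980}{157039037533} = \frac{141419440}{22434148219}$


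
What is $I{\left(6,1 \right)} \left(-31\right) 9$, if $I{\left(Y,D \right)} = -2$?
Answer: $558$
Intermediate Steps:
$I{\left(6,1 \right)} \left(-31\right) 9 = \left(-2\right) \left(-31\right) 9 = 62 \cdot 9 = 558$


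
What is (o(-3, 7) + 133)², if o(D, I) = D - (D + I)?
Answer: 15876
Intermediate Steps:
o(D, I) = -I (o(D, I) = D + (-D - I) = -I)
(o(-3, 7) + 133)² = (-1*7 + 133)² = (-7 + 133)² = 126² = 15876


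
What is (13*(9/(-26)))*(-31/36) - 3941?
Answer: -31497/8 ≈ -3937.1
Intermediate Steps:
(13*(9/(-26)))*(-31/36) - 3941 = (13*(9*(-1/26)))*(-31*1/36) - 3941 = (13*(-9/26))*(-31/36) - 3941 = -9/2*(-31/36) - 3941 = 31/8 - 3941 = -31497/8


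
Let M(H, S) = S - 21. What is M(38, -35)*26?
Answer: -1456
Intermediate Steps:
M(H, S) = -21 + S
M(38, -35)*26 = (-21 - 35)*26 = -56*26 = -1456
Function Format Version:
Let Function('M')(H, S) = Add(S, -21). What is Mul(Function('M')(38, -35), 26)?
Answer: -1456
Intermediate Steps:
Function('M')(H, S) = Add(-21, S)
Mul(Function('M')(38, -35), 26) = Mul(Add(-21, -35), 26) = Mul(-56, 26) = -1456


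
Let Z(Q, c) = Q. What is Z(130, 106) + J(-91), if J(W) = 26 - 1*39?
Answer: 117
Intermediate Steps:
J(W) = -13 (J(W) = 26 - 39 = -13)
Z(130, 106) + J(-91) = 130 - 13 = 117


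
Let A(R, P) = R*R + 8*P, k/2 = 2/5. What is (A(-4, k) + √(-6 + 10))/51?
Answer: 122/255 ≈ 0.47843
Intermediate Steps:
k = ⅘ (k = 2*(2/5) = 2*(2*(⅕)) = 2*(⅖) = ⅘ ≈ 0.80000)
A(R, P) = R² + 8*P
(A(-4, k) + √(-6 + 10))/51 = (((-4)² + 8*(⅘)) + √(-6 + 10))/51 = ((16 + 32/5) + √4)*(1/51) = (112/5 + 2)*(1/51) = (122/5)*(1/51) = 122/255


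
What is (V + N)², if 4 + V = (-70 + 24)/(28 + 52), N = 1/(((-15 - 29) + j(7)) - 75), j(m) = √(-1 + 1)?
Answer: 475981489/22657600 ≈ 21.008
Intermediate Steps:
j(m) = 0 (j(m) = √0 = 0)
N = -1/119 (N = 1/(((-15 - 29) + 0) - 75) = 1/((-44 + 0) - 75) = 1/(-44 - 75) = 1/(-119) = -1/119 ≈ -0.0084034)
V = -183/40 (V = -4 + (-70 + 24)/(28 + 52) = -4 - 46/80 = -4 - 46*1/80 = -4 - 23/40 = -183/40 ≈ -4.5750)
(V + N)² = (-183/40 - 1/119)² = (-21817/4760)² = 475981489/22657600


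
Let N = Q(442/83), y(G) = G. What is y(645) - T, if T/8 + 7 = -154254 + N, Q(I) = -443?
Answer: 1238277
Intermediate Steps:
N = -443
T = -1237632 (T = -56 + 8*(-154254 - 443) = -56 + 8*(-154697) = -56 - 1237576 = -1237632)
y(645) - T = 645 - 1*(-1237632) = 645 + 1237632 = 1238277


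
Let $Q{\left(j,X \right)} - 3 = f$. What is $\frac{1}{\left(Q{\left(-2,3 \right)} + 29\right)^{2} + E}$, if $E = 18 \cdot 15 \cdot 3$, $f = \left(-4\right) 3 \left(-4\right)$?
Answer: $\frac{1}{7210} \approx 0.0001387$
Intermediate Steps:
$f = 48$ ($f = \left(-12\right) \left(-4\right) = 48$)
$Q{\left(j,X \right)} = 51$ ($Q{\left(j,X \right)} = 3 + 48 = 51$)
$E = 810$ ($E = 270 \cdot 3 = 810$)
$\frac{1}{\left(Q{\left(-2,3 \right)} + 29\right)^{2} + E} = \frac{1}{\left(51 + 29\right)^{2} + 810} = \frac{1}{80^{2} + 810} = \frac{1}{6400 + 810} = \frac{1}{7210}$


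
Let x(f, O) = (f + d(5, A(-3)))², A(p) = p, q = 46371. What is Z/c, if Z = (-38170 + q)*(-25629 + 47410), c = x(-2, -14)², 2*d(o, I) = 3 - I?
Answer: 178625981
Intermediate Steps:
d(o, I) = 3/2 - I/2 (d(o, I) = (3 - I)/2 = 3/2 - I/2)
x(f, O) = (3 + f)² (x(f, O) = (f + (3/2 - ½*(-3)))² = (f + (3/2 + 3/2))² = (f + 3)² = (3 + f)²)
c = 1 (c = ((3 - 2)²)² = (1²)² = 1² = 1)
Z = 178625981 (Z = (-38170 + 46371)*(-25629 + 47410) = 8201*21781 = 178625981)
Z/c = 178625981/1 = 178625981*1 = 178625981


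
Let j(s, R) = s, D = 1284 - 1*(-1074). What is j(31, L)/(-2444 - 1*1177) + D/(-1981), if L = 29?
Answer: -8599729/7173201 ≈ -1.1989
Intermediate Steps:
D = 2358 (D = 1284 + 1074 = 2358)
j(31, L)/(-2444 - 1*1177) + D/(-1981) = 31/(-2444 - 1*1177) + 2358/(-1981) = 31/(-2444 - 1177) + 2358*(-1/1981) = 31/(-3621) - 2358/1981 = 31*(-1/3621) - 2358/1981 = -31/3621 - 2358/1981 = -8599729/7173201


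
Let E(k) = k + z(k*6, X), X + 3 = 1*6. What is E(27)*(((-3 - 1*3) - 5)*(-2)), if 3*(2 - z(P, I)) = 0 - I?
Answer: 660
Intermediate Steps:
X = 3 (X = -3 + 1*6 = -3 + 6 = 3)
z(P, I) = 2 + I/3 (z(P, I) = 2 - (0 - I)/3 = 2 - (-1)*I/3 = 2 + I/3)
E(k) = 3 + k (E(k) = k + (2 + (⅓)*3) = k + (2 + 1) = k + 3 = 3 + k)
E(27)*(((-3 - 1*3) - 5)*(-2)) = (3 + 27)*(((-3 - 1*3) - 5)*(-2)) = 30*(((-3 - 3) - 5)*(-2)) = 30*((-6 - 5)*(-2)) = 30*(-11*(-2)) = 30*22 = 660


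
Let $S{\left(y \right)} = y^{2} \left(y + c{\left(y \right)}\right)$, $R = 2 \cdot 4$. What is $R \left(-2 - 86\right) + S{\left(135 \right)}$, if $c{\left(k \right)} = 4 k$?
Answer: $12301171$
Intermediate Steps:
$R = 8$
$S{\left(y \right)} = 5 y^{3}$ ($S{\left(y \right)} = y^{2} \left(y + 4 y\right) = y^{2} \cdot 5 y = 5 y^{3}$)
$R \left(-2 - 86\right) + S{\left(135 \right)} = 8 \left(-2 - 86\right) + 5 \cdot 135^{3} = 8 \left(-88\right) + 5 \cdot 2460375 = -704 + 12301875 = 12301171$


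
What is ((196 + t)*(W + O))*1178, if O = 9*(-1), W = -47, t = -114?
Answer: -5409376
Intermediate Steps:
O = -9
((196 + t)*(W + O))*1178 = ((196 - 114)*(-47 - 9))*1178 = (82*(-56))*1178 = -4592*1178 = -5409376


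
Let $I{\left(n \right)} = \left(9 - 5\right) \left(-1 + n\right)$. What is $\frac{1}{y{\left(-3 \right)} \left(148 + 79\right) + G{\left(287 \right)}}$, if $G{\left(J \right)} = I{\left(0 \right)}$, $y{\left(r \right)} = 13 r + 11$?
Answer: $- \frac{1}{6360} \approx -0.00015723$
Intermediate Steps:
$I{\left(n \right)} = -4 + 4 n$ ($I{\left(n \right)} = 4 \left(-1 + n\right) = -4 + 4 n$)
$y{\left(r \right)} = 11 + 13 r$
$G{\left(J \right)} = -4$ ($G{\left(J \right)} = -4 + 4 \cdot 0 = -4 + 0 = -4$)
$\frac{1}{y{\left(-3 \right)} \left(148 + 79\right) + G{\left(287 \right)}} = \frac{1}{\left(11 + 13 \left(-3\right)\right) \left(148 + 79\right) - 4} = \frac{1}{\left(11 - 39\right) 227 - 4} = \frac{1}{\left(-28\right) 227 - 4} = \frac{1}{-6356 - 4} = \frac{1}{-6360} = - \frac{1}{6360}$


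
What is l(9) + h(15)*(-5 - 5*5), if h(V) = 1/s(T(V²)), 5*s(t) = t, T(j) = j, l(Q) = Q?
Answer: 25/3 ≈ 8.3333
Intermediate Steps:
s(t) = t/5
h(V) = 5/V² (h(V) = 1/(V²/5) = 5/V²)
l(9) + h(15)*(-5 - 5*5) = 9 + (5/15²)*(-5 - 5*5) = 9 + (5*(1/225))*(-5 - 25) = 9 + (1/45)*(-30) = 9 - ⅔ = 25/3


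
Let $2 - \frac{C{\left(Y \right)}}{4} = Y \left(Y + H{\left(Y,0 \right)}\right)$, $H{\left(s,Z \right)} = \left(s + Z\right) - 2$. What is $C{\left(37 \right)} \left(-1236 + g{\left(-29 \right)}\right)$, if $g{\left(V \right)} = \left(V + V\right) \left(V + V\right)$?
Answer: $-22658944$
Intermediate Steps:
$H{\left(s,Z \right)} = -2 + Z + s$ ($H{\left(s,Z \right)} = \left(Z + s\right) - 2 = -2 + Z + s$)
$g{\left(V \right)} = 4 V^{2}$ ($g{\left(V \right)} = 2 V 2 V = 4 V^{2}$)
$C{\left(Y \right)} = 8 - 4 Y \left(-2 + 2 Y\right)$ ($C{\left(Y \right)} = 8 - 4 Y \left(Y + \left(-2 + 0 + Y\right)\right) = 8 - 4 Y \left(Y + \left(-2 + Y\right)\right) = 8 - 4 Y \left(-2 + 2 Y\right)$)
$C{\left(37 \right)} \left(-1236 + g{\left(-29 \right)}\right) = \left(8 - 8 \cdot 37^{2} + 8 \cdot 37\right) \left(-1236 + 4 \left(-29\right)^{2}\right) = \left(8 - 10952 + 296\right) \left(-1236 + 4 \cdot 841\right) = \left(8 - 10952 + 296\right) \left(-1236 + 3364\right) = \left(-10648\right) 2128 = -22658944$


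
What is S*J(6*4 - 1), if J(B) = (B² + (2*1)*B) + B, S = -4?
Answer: -2392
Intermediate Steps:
J(B) = B² + 3*B (J(B) = (B² + 2*B) + B = B² + 3*B)
S*J(6*4 - 1) = -4*(6*4 - 1)*(3 + (6*4 - 1)) = -4*(24 - 1)*(3 + (24 - 1)) = -92*(3 + 23) = -92*26 = -4*598 = -2392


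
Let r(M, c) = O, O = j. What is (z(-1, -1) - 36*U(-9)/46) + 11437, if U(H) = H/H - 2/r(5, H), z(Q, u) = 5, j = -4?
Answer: 263139/23 ≈ 11441.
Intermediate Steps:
O = -4
r(M, c) = -4
U(H) = 3/2 (U(H) = H/H - 2/(-4) = 1 - 2*(-1/4) = 1 + 1/2 = 3/2)
(z(-1, -1) - 36*U(-9)/46) + 11437 = (5 - 54/46) + 11437 = (5 - 36*3/92) + 11437 = (5 - 27/23) + 11437 = 88/23 + 11437 = 263139/23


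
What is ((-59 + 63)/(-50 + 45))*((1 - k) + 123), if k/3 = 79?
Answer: 452/5 ≈ 90.400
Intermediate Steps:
k = 237 (k = 3*79 = 237)
((-59 + 63)/(-50 + 45))*((1 - k) + 123) = ((-59 + 63)/(-50 + 45))*((1 - 1*237) + 123) = (4/(-5))*((1 - 237) + 123) = (4*(-⅕))*(-236 + 123) = -⅘*(-113) = 452/5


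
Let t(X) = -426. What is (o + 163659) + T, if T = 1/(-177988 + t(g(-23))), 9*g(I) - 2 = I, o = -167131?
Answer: -619453409/178414 ≈ -3472.0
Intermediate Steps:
g(I) = 2/9 + I/9
T = -1/178414 (T = 1/(-177988 - 426) = 1/(-178414) = -1/178414 ≈ -5.6049e-6)
(o + 163659) + T = (-167131 + 163659) - 1/178414 = -3472 - 1/178414 = -619453409/178414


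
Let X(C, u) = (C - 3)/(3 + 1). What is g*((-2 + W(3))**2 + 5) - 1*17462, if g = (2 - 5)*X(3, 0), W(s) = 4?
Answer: -17462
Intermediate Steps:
X(C, u) = -3/4 + C/4 (X(C, u) = (-3 + C)/4 = (-3 + C)*(1/4) = -3/4 + C/4)
g = 0 (g = (2 - 5)*(-3/4 + (1/4)*3) = -3*(-3/4 + 3/4) = -3*0 = 0)
g*((-2 + W(3))**2 + 5) - 1*17462 = 0*((-2 + 4)**2 + 5) - 1*17462 = 0*(2**2 + 5) - 17462 = 0*(4 + 5) - 17462 = 0*9 - 17462 = 0 - 17462 = -17462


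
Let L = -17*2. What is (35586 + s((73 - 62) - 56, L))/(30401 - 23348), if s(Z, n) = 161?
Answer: 35747/7053 ≈ 5.0683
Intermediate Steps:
L = -34
(35586 + s((73 - 62) - 56, L))/(30401 - 23348) = (35586 + 161)/(30401 - 23348) = 35747/7053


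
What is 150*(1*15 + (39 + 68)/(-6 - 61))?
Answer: 134700/67 ≈ 2010.4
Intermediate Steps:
150*(1*15 + (39 + 68)/(-6 - 61)) = 150*(15 + 107/(-67)) = 150*(15 + 107*(-1/67)) = 150*(15 - 107/67) = 150*(898/67) = 134700/67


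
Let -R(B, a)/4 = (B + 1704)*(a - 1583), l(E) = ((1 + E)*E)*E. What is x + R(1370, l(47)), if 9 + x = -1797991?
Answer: -1286102904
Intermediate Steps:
l(E) = E**2*(1 + E) (l(E) = (E*(1 + E))*E = E**2*(1 + E))
x = -1798000 (x = -9 - 1797991 = -1798000)
R(B, a) = -4*(-1583 + a)*(1704 + B) (R(B, a) = -4*(B + 1704)*(a - 1583) = -4*(1704 + B)*(-1583 + a) = -4*(-1583 + a)*(1704 + B))
x + R(1370, l(47)) = -1798000 + (10789728 - 6816*47**2*(1 + 47) + 6332*1370 - 4*1370*47**2*(1 + 47)) = -1798000 + (10789728 - 15056544*48 + 8674840 - 4*1370*2209*48) = -1798000 + (10789728 - 6816*106032 + 8674840 - 4*1370*106032) = -1798000 + (10789728 - 722714112 + 8674840 - 581055360) = -1798000 - 1284304904 = -1286102904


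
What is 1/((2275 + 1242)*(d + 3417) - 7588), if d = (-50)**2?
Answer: 1/20802501 ≈ 4.8071e-8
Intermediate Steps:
d = 2500
1/((2275 + 1242)*(d + 3417) - 7588) = 1/((2275 + 1242)*(2500 + 3417) - 7588) = 1/(3517*5917 - 7588) = 1/(20810089 - 7588) = 1/20802501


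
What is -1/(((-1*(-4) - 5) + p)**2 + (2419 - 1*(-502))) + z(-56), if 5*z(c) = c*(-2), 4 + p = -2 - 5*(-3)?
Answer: 66863/2985 ≈ 22.400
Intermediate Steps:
p = 9 (p = -4 + (-2 - 5*(-3)) = -4 + (-2 + 15) = -4 + 13 = 9)
z(c) = -2*c/5 (z(c) = (c*(-2))/5 = (-2*c)/5 = -2*c/5)
-1/(((-1*(-4) - 5) + p)**2 + (2419 - 1*(-502))) + z(-56) = -1/(((-1*(-4) - 5) + 9)**2 + (2419 - 1*(-502))) - 2/5*(-56) = -1/(((4 - 5) + 9)**2 + (2419 + 502)) + 112/5 = -1/((-1 + 9)**2 + 2921) + 112/5 = -1/(8**2 + 2921) + 112/5 = -1/(64 + 2921) + 112/5 = -1/2985 + 112/5 = 66863/2985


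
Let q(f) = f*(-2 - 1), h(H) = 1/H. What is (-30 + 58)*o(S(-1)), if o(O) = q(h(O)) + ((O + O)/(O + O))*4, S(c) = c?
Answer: 196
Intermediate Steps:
h(H) = 1/H
q(f) = -3*f (q(f) = f*(-3) = -3*f)
o(O) = 4 - 3/O (o(O) = -3/O + ((O + O)/(O + O))*4 = -3/O + ((2*O)/((2*O)))*4 = -3/O + ((2*O)*(1/(2*O)))*4 = -3/O + 1*4 = -3/O + 4 = 4 - 3/O)
(-30 + 58)*o(S(-1)) = (-30 + 58)*(4 - 3/(-1)) = 28*(4 - 3*(-1)) = 28*(4 + 3) = 28*7 = 196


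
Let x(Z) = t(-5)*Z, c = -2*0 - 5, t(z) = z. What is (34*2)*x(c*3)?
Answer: 5100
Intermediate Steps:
c = -5 (c = 0 - 5 = -5)
x(Z) = -5*Z
(34*2)*x(c*3) = (34*2)*(-(-25)*3) = 68*(-5*(-15)) = 68*75 = 5100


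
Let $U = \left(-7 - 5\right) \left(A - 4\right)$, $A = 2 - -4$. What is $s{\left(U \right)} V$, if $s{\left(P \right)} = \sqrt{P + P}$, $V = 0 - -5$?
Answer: $20 i \sqrt{3} \approx 34.641 i$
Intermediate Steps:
$A = 6$ ($A = 2 + 4 = 6$)
$V = 5$ ($V = 0 + 5 = 5$)
$U = -24$ ($U = \left(-7 - 5\right) \left(6 - 4\right) = \left(-12\right) 2 = -24$)
$s{\left(P \right)} = \sqrt{2} \sqrt{P}$ ($s{\left(P \right)} = \sqrt{2 P} = \sqrt{2} \sqrt{P}$)
$s{\left(U \right)} V = \sqrt{2} \sqrt{-24} \cdot 5 = \sqrt{2} \cdot 2 i \sqrt{6} \cdot 5 = 4 i \sqrt{3} \cdot 5 = 20 i \sqrt{3}$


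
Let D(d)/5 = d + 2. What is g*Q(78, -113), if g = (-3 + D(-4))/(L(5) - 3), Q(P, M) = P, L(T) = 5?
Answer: -507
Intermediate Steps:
D(d) = 10 + 5*d (D(d) = 5*(d + 2) = 5*(2 + d) = 10 + 5*d)
g = -13/2 (g = (-3 + (10 + 5*(-4)))/(5 - 3) = (-3 + (10 - 20))/2 = (-3 - 10)*(½) = -13*½ = -13/2 ≈ -6.5000)
g*Q(78, -113) = -13/2*78 = -507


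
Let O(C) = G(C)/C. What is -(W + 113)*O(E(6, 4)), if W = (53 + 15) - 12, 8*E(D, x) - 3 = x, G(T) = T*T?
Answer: -1183/8 ≈ -147.88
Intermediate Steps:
G(T) = T**2
E(D, x) = 3/8 + x/8
O(C) = C (O(C) = C**2/C = C)
W = 56 (W = 68 - 12 = 56)
-(W + 113)*O(E(6, 4)) = -(56 + 113)*(3/8 + (1/8)*4) = -169*(3/8 + 1/2) = -169*7/8 = -1*1183/8 = -1183/8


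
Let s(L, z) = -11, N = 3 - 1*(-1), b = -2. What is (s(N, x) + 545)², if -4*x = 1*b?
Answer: 285156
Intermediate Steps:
N = 4 (N = 3 + 1 = 4)
x = ½ (x = -(-2)/4 = -¼*(-2) = ½ ≈ 0.50000)
(s(N, x) + 545)² = (-11 + 545)² = 534² = 285156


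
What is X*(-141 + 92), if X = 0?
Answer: 0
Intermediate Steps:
X*(-141 + 92) = 0*(-141 + 92) = 0*(-49) = 0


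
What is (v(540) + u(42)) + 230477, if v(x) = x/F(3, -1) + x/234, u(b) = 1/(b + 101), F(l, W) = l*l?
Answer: 32967122/143 ≈ 2.3054e+5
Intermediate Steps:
F(l, W) = l²
u(b) = 1/(101 + b)
v(x) = 3*x/26 (v(x) = x/(3²) + x/234 = x/9 + x*(1/234) = x*(⅑) + x/234 = x/9 + x/234 = 3*x/26)
(v(540) + u(42)) + 230477 = ((3/26)*540 + 1/(101 + 42)) + 230477 = (810/13 + 1/143) + 230477 = 8911/143 + 230477 = 32967122/143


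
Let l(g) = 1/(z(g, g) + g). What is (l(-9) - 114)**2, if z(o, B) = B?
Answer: 4214809/324 ≈ 13009.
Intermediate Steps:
l(g) = 1/(2*g) (l(g) = 1/(g + g) = 1/(2*g))
(l(-9) - 114)**2 = ((1/2)/(-9) - 114)**2 = ((1/2)*(-1/9) - 114)**2 = (-1/18 - 114)**2 = (-2053/18)**2 = 4214809/324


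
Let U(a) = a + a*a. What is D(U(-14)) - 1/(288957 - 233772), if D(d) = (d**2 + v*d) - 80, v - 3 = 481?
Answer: 6684669419/55185 ≈ 1.2113e+5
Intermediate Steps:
v = 484 (v = 3 + 481 = 484)
U(a) = a + a**2
D(d) = -80 + d**2 + 484*d (D(d) = (d**2 + 484*d) - 80 = -80 + d**2 + 484*d)
D(U(-14)) - 1/(288957 - 233772) = (-80 + (-14*(1 - 14))**2 + 484*(-14*(1 - 14))) - 1/(288957 - 233772) = (-80 + (-14*(-13))**2 + 484*(-14*(-13))) - 1/55185 = (-80 + 182**2 + 484*182) - 1*1/55185 = (-80 + 33124 + 88088) - 1/55185 = 121132 - 1/55185 = 6684669419/55185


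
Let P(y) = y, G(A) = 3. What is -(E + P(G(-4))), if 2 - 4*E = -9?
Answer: -23/4 ≈ -5.7500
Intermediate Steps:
E = 11/4 (E = 1/2 - 1/4*(-9) = 1/2 + 9/4 = 11/4 ≈ 2.7500)
-(E + P(G(-4))) = -(11/4 + 3) = -1*23/4 = -23/4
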